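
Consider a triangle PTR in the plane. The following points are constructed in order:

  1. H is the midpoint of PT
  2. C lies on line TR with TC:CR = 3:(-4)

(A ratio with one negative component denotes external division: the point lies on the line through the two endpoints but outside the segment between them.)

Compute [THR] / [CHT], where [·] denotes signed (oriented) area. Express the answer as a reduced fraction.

[THR]:[CHT] = 1/3

Work in coordinates with P = (0, 0), T = (1, 0), R = (0, 1).
1. H is the midpoint of PT ⇒ H = (1/2, 0)
2. C lies on line TR with TC:CR = 3:(-4) ⇒ C = (4, -3)
2·[THR] = -1/2, 2·[CHT] = -3/2
[THR]:[CHT] = -1/2:-3/2 = 1/3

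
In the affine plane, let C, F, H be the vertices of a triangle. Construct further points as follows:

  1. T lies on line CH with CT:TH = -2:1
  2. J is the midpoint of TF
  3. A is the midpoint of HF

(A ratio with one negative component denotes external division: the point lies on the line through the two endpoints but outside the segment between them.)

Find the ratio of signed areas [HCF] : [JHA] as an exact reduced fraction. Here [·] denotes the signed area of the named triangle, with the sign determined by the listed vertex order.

[HCF]:[JHA] = 4

Set C = (0, 0), F = (1, 0), H = (0, 1); any affine frame gives the same invariant.
1. T lies on line CH with CT:TH = -2:1 ⇒ T = (0, 2)
2. J is the midpoint of TF ⇒ J = (1/2, 1)
3. A is the midpoint of HF ⇒ A = (1/2, 1/2)
2·[HCF] = 1, 2·[JHA] = 1/4
[HCF]:[JHA] = 1:1/4 = 4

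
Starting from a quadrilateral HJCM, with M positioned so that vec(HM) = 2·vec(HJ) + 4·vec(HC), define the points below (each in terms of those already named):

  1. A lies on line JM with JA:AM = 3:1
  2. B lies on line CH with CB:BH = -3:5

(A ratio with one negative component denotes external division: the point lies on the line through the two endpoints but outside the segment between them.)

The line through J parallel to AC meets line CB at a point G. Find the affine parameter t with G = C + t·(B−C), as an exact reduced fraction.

t = -10/7

Set H = (0, 0), J = (1, 0), C = (0, 1), M = (2, 4); any affine frame gives the same invariant.
1. A lies on line JM with JA:AM = 3:1 ⇒ A = (7/4, 3)
2. B lies on line CH with CB:BH = -3:5 ⇒ B = (0, 5/2)
through J parallel to AC: direction (-7/4, -2); meets CB at G = (0, -8/7)
G = C + t·(B−C) with t = -10/7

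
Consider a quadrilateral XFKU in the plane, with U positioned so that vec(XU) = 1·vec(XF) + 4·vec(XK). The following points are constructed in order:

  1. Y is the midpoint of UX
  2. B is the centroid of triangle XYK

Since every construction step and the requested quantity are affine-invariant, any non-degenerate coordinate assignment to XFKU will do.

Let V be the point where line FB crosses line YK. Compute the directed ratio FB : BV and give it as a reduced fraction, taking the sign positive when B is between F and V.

FB:BV = 8

Assign X = (0, 0), F = (1, 0), K = (0, 1), U = (1, 4) — the answer is frame-independent, so this choice is without loss of generality.
1. Y is the midpoint of UX ⇒ Y = (1/2, 2)
2. B is the centroid of triangle XYK ⇒ B = (1/6, 1)
line FB meets YK at V = (1/16, 9/8)
B = F + t·(V−F) with t = 8/9, so FB:BV = 8/9:1/9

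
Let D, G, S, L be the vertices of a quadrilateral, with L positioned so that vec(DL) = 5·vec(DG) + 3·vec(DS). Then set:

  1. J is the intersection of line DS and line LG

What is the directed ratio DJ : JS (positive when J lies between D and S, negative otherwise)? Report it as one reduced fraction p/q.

Assign D = (0, 0), G = (1, 0), S = (0, 1), L = (5, 3) — the answer is frame-independent, so this choice is without loss of generality.
1. J is the intersection of line DS and line LG ⇒ J = (0, -3/4)
J = D + t·(S−D) with t = -3/4, so DJ:JS = t:(1−t) = -3/4:7/4

DJ:JS = -3/7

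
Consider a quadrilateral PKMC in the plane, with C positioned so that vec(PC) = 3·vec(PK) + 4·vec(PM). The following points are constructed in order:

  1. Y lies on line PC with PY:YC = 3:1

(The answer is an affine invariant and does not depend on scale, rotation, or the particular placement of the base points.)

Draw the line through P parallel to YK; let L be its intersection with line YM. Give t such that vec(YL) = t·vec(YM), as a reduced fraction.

t = 12/17

Work in coordinates with P = (0, 0), K = (1, 0), M = (0, 1), C = (3, 4).
1. Y lies on line PC with PY:YC = 3:1 ⇒ Y = (9/4, 3)
through P parallel to YK: direction (-5/4, -3); meets YM at L = (45/68, 27/17)
L = Y + t·(M−Y) with t = 12/17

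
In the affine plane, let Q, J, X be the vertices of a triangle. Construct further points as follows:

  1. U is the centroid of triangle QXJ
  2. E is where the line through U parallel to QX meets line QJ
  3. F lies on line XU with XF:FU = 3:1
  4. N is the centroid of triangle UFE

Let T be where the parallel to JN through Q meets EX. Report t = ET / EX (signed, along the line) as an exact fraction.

t = -2/13

Choose coordinates Q = (0, 0), J = (1, 0), X = (0, 1).
1. U is the centroid of triangle QXJ ⇒ U = (1/3, 1/3)
2. E is where the line through U parallel to QX meets line QJ ⇒ E = (1/3, 0)
3. F lies on line XU with XF:FU = 3:1 ⇒ F = (1/4, 1/2)
4. N is the centroid of triangle UFE ⇒ N = (11/36, 5/18)
through Q parallel to JN: direction (-25/36, 5/18); meets EX at T = (5/13, -2/13)
T = E + t·(X−E) with t = -2/13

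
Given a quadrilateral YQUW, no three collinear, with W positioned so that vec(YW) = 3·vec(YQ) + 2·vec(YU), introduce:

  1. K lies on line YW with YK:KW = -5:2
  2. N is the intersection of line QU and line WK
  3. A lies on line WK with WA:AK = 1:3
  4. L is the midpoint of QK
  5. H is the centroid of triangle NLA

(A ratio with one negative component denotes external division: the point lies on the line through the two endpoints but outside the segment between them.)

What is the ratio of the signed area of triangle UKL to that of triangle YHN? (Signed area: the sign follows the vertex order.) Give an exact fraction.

Assign Y = (0, 0), Q = (1, 0), U = (0, 1), W = (3, 2) — the answer is frame-independent, so this choice is without loss of generality.
1. K lies on line YW with YK:KW = -5:2 ⇒ K = (5, 10/3)
2. N is the intersection of line QU and line WK ⇒ N = (3/5, 2/5)
3. A lies on line WK with WA:AK = 1:3 ⇒ A = (7/2, 7/3)
4. L is the midpoint of QK ⇒ L = (3, 5/3)
5. H is the centroid of triangle NLA ⇒ H = (71/30, 22/15)
2·[UKL] = -11/3, 2·[YHN] = 1/15
[UKL]:[YHN] = -11/3:1/15 = -55

[UKL]:[YHN] = -55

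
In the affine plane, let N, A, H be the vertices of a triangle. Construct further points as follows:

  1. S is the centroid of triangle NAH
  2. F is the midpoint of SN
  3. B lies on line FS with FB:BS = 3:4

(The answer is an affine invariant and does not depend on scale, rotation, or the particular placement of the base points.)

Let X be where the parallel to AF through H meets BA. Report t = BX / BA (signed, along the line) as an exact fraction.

Work in coordinates with N = (0, 0), A = (1, 0), H = (0, 1).
1. S is the centroid of triangle NAH ⇒ S = (1/3, 1/3)
2. F is the midpoint of SN ⇒ F = (1/6, 1/6)
3. B lies on line FS with FB:BS = 3:4 ⇒ B = (5/21, 5/21)
through H parallel to AF: direction (-5/6, 1/6); meets BA at X = (-55/9, 20/9)
X = B + t·(A−B) with t = -25/3

t = -25/3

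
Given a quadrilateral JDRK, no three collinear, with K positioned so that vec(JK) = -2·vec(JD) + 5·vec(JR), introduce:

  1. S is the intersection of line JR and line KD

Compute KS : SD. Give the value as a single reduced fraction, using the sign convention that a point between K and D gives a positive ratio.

Set J = (0, 0), D = (1, 0), R = (0, 1), K = (-2, 5); any affine frame gives the same invariant.
1. S is the intersection of line JR and line KD ⇒ S = (0, 5/3)
S = K + t·(D−K) with t = 2/3, so KS:SD = t:(1−t) = 2/3:1/3

KS:SD = 2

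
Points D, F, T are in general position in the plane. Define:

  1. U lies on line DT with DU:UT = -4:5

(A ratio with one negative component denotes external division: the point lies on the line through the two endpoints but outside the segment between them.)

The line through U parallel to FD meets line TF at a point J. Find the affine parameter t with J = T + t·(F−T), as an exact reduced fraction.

Set D = (0, 0), F = (1, 0), T = (0, 1); any affine frame gives the same invariant.
1. U lies on line DT with DU:UT = -4:5 ⇒ U = (0, -4)
through U parallel to FD: direction (-1, 0); meets TF at J = (5, -4)
J = T + t·(F−T) with t = 5

t = 5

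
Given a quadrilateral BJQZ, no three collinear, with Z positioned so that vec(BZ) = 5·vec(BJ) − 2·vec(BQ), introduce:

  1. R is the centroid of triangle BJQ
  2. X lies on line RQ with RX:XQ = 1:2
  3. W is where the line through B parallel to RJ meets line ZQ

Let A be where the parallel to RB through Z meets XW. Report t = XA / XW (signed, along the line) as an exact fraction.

Choose coordinates B = (0, 0), J = (1, 0), Q = (0, 1), Z = (5, -2).
1. R is the centroid of triangle BJQ ⇒ R = (1/3, 1/3)
2. X lies on line RQ with RX:XQ = 1:2 ⇒ X = (2/9, 5/9)
3. W is where the line through B parallel to RJ meets line ZQ ⇒ W = (10, -5)
through Z parallel to RB: direction (-1/3, -1/3); meets XW at A = (338/69, -145/69)
A = X + t·(W−X) with t = 11/23

t = 11/23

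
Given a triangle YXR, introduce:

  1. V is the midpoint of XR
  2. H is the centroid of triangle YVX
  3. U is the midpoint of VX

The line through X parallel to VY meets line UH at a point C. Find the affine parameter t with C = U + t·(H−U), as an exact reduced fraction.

t = -3

Set Y = (0, 0), X = (1, 0), R = (0, 1); any affine frame gives the same invariant.
1. V is the midpoint of XR ⇒ V = (1/2, 1/2)
2. H is the centroid of triangle YVX ⇒ H = (1/2, 1/6)
3. U is the midpoint of VX ⇒ U = (3/4, 1/4)
through X parallel to VY: direction (-1/2, -1/2); meets UH at C = (3/2, 1/2)
C = U + t·(H−U) with t = -3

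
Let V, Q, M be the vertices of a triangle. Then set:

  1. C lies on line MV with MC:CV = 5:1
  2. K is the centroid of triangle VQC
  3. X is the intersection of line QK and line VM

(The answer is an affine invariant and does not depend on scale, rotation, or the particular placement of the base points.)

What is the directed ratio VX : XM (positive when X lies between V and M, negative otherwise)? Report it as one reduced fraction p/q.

VX:XM = 1/11

Choose coordinates V = (0, 0), Q = (1, 0), M = (0, 1).
1. C lies on line MV with MC:CV = 5:1 ⇒ C = (0, 1/6)
2. K is the centroid of triangle VQC ⇒ K = (1/3, 1/18)
3. X is the intersection of line QK and line VM ⇒ X = (0, 1/12)
X = V + t·(M−V) with t = 1/12, so VX:XM = t:(1−t) = 1/12:11/12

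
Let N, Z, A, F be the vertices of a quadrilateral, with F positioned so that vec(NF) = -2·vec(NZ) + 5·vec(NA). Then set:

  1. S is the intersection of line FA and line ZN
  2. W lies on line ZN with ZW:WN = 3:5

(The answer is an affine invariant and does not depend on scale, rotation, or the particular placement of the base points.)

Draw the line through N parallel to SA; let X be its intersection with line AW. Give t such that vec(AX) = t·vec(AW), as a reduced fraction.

Set N = (0, 0), Z = (1, 0), A = (0, 1), F = (-2, 5); any affine frame gives the same invariant.
1. S is the intersection of line FA and line ZN ⇒ S = (1/2, 0)
2. W lies on line ZN with ZW:WN = 3:5 ⇒ W = (5/8, 0)
through N parallel to SA: direction (-1/2, 1); meets AW at X = (-5/2, 5)
X = A + t·(W−A) with t = -4

t = -4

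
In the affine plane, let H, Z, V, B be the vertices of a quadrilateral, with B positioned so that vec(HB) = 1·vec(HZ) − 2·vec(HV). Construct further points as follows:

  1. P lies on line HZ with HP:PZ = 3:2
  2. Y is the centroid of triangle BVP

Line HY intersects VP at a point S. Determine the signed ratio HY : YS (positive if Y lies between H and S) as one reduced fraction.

HY:YS = 5/4

Work in coordinates with H = (0, 0), Z = (1, 0), V = (0, 1), B = (1, -2).
1. P lies on line HZ with HP:PZ = 3:2 ⇒ P = (3/5, 0)
2. Y is the centroid of triangle BVP ⇒ Y = (8/15, -1/3)
line HY meets VP at S = (24/25, -3/5)
Y = H + t·(S−H) with t = 5/9, so HY:YS = 5/9:4/9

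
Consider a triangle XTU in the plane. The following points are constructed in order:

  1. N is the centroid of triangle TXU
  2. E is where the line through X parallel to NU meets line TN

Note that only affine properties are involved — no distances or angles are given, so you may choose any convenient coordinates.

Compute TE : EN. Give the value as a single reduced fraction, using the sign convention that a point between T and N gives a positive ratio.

Work in coordinates with X = (0, 0), T = (1, 0), U = (0, 1).
1. N is the centroid of triangle TXU ⇒ N = (1/3, 1/3)
2. E is where the line through X parallel to NU meets line TN ⇒ E = (-1/3, 2/3)
E = T + t·(N−T) with t = 2, so TE:EN = t:(1−t) = 2:-1

TE:EN = -2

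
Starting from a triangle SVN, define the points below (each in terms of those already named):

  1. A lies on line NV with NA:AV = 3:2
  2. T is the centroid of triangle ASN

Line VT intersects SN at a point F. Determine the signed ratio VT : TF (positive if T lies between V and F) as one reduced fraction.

Assign S = (0, 0), V = (1, 0), N = (0, 1) — the answer is frame-independent, so this choice is without loss of generality.
1. A lies on line NV with NA:AV = 3:2 ⇒ A = (3/5, 2/5)
2. T is the centroid of triangle ASN ⇒ T = (1/5, 7/15)
line VT meets SN at F = (0, 7/12)
T = V + t·(F−V) with t = 4/5, so VT:TF = 4/5:1/5

VT:TF = 4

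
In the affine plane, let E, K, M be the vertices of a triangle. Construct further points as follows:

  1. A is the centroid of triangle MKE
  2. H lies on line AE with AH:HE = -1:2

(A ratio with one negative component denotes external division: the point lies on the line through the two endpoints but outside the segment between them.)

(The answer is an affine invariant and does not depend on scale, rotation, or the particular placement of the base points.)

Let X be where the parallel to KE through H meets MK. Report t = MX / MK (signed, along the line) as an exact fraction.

Set E = (0, 0), K = (1, 0), M = (0, 1); any affine frame gives the same invariant.
1. A is the centroid of triangle MKE ⇒ A = (1/3, 1/3)
2. H lies on line AE with AH:HE = -1:2 ⇒ H = (2/3, 2/3)
through H parallel to KE: direction (-1, 0); meets MK at X = (1/3, 2/3)
X = M + t·(K−M) with t = 1/3

t = 1/3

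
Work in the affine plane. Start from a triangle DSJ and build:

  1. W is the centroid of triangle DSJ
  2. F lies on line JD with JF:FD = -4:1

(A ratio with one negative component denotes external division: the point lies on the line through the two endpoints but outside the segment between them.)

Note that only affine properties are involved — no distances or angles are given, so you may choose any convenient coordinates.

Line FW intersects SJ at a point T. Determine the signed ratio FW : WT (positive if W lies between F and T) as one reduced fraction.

Assign D = (0, 0), S = (1, 0), J = (0, 1) — the answer is frame-independent, so this choice is without loss of generality.
1. W is the centroid of triangle DSJ ⇒ W = (1/3, 1/3)
2. F lies on line JD with JF:FD = -4:1 ⇒ F = (0, -1/3)
line FW meets SJ at T = (4/9, 5/9)
W = F + t·(T−F) with t = 3/4, so FW:WT = 3/4:1/4

FW:WT = 3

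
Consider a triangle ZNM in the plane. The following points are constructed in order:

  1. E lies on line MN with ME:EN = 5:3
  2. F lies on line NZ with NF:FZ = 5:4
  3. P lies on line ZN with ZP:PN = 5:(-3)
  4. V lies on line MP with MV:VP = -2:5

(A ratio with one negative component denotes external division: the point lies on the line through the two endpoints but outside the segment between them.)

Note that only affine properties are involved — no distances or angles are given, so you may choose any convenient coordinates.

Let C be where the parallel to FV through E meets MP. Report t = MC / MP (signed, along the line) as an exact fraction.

t = -5/37

Assign Z = (0, 0), N = (1, 0), M = (0, 1) — the answer is frame-independent, so this choice is without loss of generality.
1. E lies on line MN with ME:EN = 5:3 ⇒ E = (5/8, 3/8)
2. F lies on line NZ with NF:FZ = 5:4 ⇒ F = (4/9, 0)
3. P lies on line ZN with ZP:PN = 5:(-3) ⇒ P = (5/2, 0)
4. V lies on line MP with MV:VP = -2:5 ⇒ V = (-5/3, 5/3)
through E parallel to FV: direction (-19/9, 5/3); meets MP at C = (-25/74, 42/37)
C = M + t·(P−M) with t = -5/37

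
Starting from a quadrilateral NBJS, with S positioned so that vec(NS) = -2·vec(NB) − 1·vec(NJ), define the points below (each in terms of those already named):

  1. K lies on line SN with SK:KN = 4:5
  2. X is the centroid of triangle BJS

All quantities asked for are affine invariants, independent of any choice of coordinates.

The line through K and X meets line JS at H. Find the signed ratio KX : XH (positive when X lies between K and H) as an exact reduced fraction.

Assign N = (0, 0), B = (1, 0), J = (0, 1), S = (-2, -1) — the answer is frame-independent, so this choice is without loss of generality.
1. K lies on line SN with SK:KN = 4:5 ⇒ K = (-10/9, -5/9)
2. X is the centroid of triangle BJS ⇒ X = (-1/3, 0)
line KX meets JS at H = (-8/3, -5/3)
X = K + t·(H−K) with t = -1/2, so KX:XH = -1/2:3/2

KX:XH = -1/3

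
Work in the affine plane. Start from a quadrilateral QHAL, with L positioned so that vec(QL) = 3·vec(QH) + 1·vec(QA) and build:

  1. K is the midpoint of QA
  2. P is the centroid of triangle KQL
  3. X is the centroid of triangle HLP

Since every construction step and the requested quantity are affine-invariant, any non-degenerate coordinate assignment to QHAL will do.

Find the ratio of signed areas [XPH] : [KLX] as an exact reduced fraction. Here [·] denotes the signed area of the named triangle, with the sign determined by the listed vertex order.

[XPH]:[KLX] = -2/5

Set Q = (0, 0), H = (1, 0), A = (0, 1), L = (3, 1); any affine frame gives the same invariant.
1. K is the midpoint of QA ⇒ K = (0, 1/2)
2. P is the centroid of triangle KQL ⇒ P = (1, 1/2)
3. X is the centroid of triangle HLP ⇒ X = (5/3, 1/2)
2·[XPH] = 1/3, 2·[KLX] = -5/6
[XPH]:[KLX] = 1/3:-5/6 = -2/5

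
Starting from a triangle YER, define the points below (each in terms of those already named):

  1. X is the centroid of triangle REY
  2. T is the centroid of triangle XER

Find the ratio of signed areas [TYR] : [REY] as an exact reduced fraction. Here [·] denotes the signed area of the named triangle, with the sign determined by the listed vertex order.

[TYR]:[REY] = 4/9

Set Y = (0, 0), E = (1, 0), R = (0, 1); any affine frame gives the same invariant.
1. X is the centroid of triangle REY ⇒ X = (1/3, 1/3)
2. T is the centroid of triangle XER ⇒ T = (4/9, 4/9)
2·[TYR] = -4/9, 2·[REY] = -1
[TYR]:[REY] = -4/9:-1 = 4/9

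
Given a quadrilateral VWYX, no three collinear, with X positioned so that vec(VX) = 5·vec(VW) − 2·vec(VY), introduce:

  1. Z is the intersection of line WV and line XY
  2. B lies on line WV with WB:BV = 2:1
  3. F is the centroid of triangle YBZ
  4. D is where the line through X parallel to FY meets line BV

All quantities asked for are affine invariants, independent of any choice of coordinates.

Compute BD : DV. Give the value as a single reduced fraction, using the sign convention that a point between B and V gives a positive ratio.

BD:DV = -8/9

Set V = (0, 0), W = (1, 0), Y = (0, 1), X = (5, -2); any affine frame gives the same invariant.
1. Z is the intersection of line WV and line XY ⇒ Z = (5/3, 0)
2. B lies on line WV with WB:BV = 2:1 ⇒ B = (1/3, 0)
3. F is the centroid of triangle YBZ ⇒ F = (2/3, 1/3)
4. D is where the line through X parallel to FY meets line BV ⇒ D = (3, 0)
D = B + t·(V−B) with t = -8, so BD:DV = t:(1−t) = -8:9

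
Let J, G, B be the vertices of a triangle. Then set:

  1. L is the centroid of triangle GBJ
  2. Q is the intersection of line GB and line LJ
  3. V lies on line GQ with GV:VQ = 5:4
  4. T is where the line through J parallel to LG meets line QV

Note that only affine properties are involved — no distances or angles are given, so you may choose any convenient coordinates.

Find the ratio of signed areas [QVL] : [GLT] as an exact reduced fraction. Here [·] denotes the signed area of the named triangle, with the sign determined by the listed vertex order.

Set J = (0, 0), G = (1, 0), B = (0, 1); any affine frame gives the same invariant.
1. L is the centroid of triangle GBJ ⇒ L = (1/3, 1/3)
2. Q is the intersection of line GB and line LJ ⇒ Q = (1/2, 1/2)
3. V lies on line GQ with GV:VQ = 5:4 ⇒ V = (13/18, 5/18)
4. T is where the line through J parallel to LG meets line QV ⇒ T = (2, -1)
2·[QVL] = -2/27, 2·[GLT] = 1/3
[QVL]:[GLT] = -2/27:1/3 = -2/9

[QVL]:[GLT] = -2/9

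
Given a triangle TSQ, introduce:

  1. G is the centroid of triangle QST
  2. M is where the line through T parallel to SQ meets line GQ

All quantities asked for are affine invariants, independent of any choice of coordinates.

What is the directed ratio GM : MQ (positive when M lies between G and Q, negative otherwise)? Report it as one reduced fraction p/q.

Choose coordinates T = (0, 0), S = (1, 0), Q = (0, 1).
1. G is the centroid of triangle QST ⇒ G = (1/3, 1/3)
2. M is where the line through T parallel to SQ meets line GQ ⇒ M = (1, -1)
M = G + t·(Q−G) with t = -2, so GM:MQ = t:(1−t) = -2:3

GM:MQ = -2/3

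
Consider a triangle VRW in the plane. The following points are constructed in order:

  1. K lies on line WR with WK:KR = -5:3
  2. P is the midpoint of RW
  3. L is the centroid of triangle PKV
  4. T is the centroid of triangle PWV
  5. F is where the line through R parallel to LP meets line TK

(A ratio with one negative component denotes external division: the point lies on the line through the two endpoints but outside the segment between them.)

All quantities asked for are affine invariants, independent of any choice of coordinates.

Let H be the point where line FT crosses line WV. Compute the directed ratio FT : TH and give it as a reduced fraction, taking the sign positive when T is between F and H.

FT:TH = 112/17

Work in coordinates with V = (0, 0), R = (1, 0), W = (0, 1).
1. K lies on line WR with WK:KR = -5:3 ⇒ K = (5/2, -3/2)
2. P is the midpoint of RW ⇒ P = (1/2, 1/2)
3. L is the centroid of triangle PKV ⇒ L = (1, -1/3)
4. T is the centroid of triangle PWV ⇒ T = (1/6, 1/2)
5. F is where the line through R parallel to LP meets line TK ⇒ F = (43/34, -15/34)
line FT meets WV at H = (0, 9/14)
T = F + t·(H−F) with t = 112/129, so FT:TH = 112/129:17/129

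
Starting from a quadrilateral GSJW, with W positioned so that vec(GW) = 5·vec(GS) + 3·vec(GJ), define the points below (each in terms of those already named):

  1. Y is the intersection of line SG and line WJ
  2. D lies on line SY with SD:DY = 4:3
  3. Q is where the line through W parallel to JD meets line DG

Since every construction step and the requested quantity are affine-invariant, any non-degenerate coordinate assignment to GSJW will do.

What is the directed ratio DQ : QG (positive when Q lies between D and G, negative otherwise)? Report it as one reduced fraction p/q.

Work in coordinates with G = (0, 0), S = (1, 0), J = (0, 1), W = (5, 3).
1. Y is the intersection of line SG and line WJ ⇒ Y = (-5/2, 0)
2. D lies on line SY with SD:DY = 4:3 ⇒ D = (-1, 0)
3. Q is where the line through W parallel to JD meets line DG ⇒ Q = (2, 0)
Q = D + t·(G−D) with t = 3, so DQ:QG = t:(1−t) = 3:-2

DQ:QG = -3/2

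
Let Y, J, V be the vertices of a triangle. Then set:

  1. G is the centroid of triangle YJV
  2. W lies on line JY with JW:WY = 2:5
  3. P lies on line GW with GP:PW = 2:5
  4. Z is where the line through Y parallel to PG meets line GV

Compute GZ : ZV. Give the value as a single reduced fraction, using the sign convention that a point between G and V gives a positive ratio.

GZ:ZV = -5/8

Choose coordinates Y = (0, 0), J = (1, 0), V = (0, 1).
1. G is the centroid of triangle YJV ⇒ G = (1/3, 1/3)
2. W lies on line JY with JW:WY = 2:5 ⇒ W = (5/7, 0)
3. P lies on line GW with GP:PW = 2:5 ⇒ P = (65/147, 5/21)
4. Z is where the line through Y parallel to PG meets line GV ⇒ Z = (8/9, -7/9)
Z = G + t·(V−G) with t = -5/3, so GZ:ZV = t:(1−t) = -5/3:8/3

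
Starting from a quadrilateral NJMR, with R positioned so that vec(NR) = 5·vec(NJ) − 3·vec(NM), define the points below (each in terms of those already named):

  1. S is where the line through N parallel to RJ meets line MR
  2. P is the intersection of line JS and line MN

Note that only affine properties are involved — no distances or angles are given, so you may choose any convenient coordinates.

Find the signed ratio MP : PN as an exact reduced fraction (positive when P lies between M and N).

MP:PN = 4/15

Choose coordinates N = (0, 0), J = (1, 0), M = (0, 1), R = (5, -3).
1. S is where the line through N parallel to RJ meets line MR ⇒ S = (20, -15)
2. P is the intersection of line JS and line MN ⇒ P = (0, 15/19)
P = M + t·(N−M) with t = 4/19, so MP:PN = t:(1−t) = 4/19:15/19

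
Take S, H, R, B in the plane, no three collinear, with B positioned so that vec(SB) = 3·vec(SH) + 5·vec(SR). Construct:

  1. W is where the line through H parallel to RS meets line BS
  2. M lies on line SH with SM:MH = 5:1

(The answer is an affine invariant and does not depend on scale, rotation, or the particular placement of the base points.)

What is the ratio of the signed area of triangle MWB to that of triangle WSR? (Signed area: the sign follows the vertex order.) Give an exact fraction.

Work in coordinates with S = (0, 0), H = (1, 0), R = (0, 1), B = (3, 5).
1. W is where the line through H parallel to RS meets line BS ⇒ W = (1, 5/3)
2. M lies on line SH with SM:MH = 5:1 ⇒ M = (5/6, 0)
2·[MWB] = -25/9, 2·[WSR] = -1
[MWB]:[WSR] = -25/9:-1 = 25/9

[MWB]:[WSR] = 25/9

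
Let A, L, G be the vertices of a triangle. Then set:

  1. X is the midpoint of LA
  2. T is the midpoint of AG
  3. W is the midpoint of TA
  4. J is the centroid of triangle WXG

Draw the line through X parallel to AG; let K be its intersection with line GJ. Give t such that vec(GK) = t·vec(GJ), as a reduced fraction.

Assign A = (0, 0), L = (1, 0), G = (0, 1) — the answer is frame-independent, so this choice is without loss of generality.
1. X is the midpoint of LA ⇒ X = (1/2, 0)
2. T is the midpoint of AG ⇒ T = (0, 1/2)
3. W is the midpoint of TA ⇒ W = (0, 1/4)
4. J is the centroid of triangle WXG ⇒ J = (1/6, 5/12)
through X parallel to AG: direction (0, 1); meets GJ at K = (1/2, -3/4)
K = G + t·(J−G) with t = 3

t = 3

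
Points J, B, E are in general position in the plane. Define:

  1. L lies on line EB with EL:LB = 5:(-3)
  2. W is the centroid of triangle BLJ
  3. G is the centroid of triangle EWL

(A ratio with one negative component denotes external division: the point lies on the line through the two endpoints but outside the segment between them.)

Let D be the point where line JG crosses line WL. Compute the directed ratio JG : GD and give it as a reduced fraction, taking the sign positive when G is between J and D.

Choose coordinates J = (0, 0), B = (1, 0), E = (0, 1).
1. L lies on line EB with EL:LB = 5:(-3) ⇒ L = (5/2, -3/2)
2. W is the centroid of triangle BLJ ⇒ W = (7/6, -1/2)
3. G is the centroid of triangle EWL ⇒ G = (11/9, -1/3)
line JG meets WL at D = (11/14, -3/14)
G = J + t·(D−J) with t = 14/9, so JG:GD = 14/9:-5/9

JG:GD = -14/5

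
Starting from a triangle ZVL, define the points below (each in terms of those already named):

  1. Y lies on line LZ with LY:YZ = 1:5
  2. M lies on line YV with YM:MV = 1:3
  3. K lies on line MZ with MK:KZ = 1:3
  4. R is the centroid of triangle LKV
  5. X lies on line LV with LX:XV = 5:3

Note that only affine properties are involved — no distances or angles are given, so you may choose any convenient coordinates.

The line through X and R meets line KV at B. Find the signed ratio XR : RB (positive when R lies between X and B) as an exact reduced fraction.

Assign Z = (0, 0), V = (1, 0), L = (0, 1) — the answer is frame-independent, so this choice is without loss of generality.
1. Y lies on line LZ with LY:YZ = 1:5 ⇒ Y = (0, 5/6)
2. M lies on line YV with YM:MV = 1:3 ⇒ M = (1/4, 5/8)
3. K lies on line MZ with MK:KZ = 1:3 ⇒ K = (3/16, 15/32)
4. R is the centroid of triangle LKV ⇒ R = (19/48, 47/96)
5. X lies on line LV with LX:XV = 5:3 ⇒ X = (5/8, 3/8)
line XR meets KV at B = (-23/16, 45/32)
R = X + t·(B−X) with t = 1/9, so XR:RB = 1/9:8/9

XR:RB = 1/8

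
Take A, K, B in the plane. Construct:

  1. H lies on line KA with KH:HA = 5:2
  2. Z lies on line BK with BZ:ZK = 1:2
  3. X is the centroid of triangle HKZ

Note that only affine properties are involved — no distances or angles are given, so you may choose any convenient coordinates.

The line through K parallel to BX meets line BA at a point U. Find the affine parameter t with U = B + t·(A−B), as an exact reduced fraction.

Set A = (0, 0), K = (1, 0), B = (0, 1); any affine frame gives the same invariant.
1. H lies on line KA with KH:HA = 5:2 ⇒ H = (2/7, 0)
2. Z lies on line BK with BZ:ZK = 1:2 ⇒ Z = (1/3, 2/3)
3. X is the centroid of triangle HKZ ⇒ X = (34/63, 2/9)
through K parallel to BX: direction (34/63, -7/9); meets BA at U = (0, 49/34)
U = B + t·(A−B) with t = -15/34

t = -15/34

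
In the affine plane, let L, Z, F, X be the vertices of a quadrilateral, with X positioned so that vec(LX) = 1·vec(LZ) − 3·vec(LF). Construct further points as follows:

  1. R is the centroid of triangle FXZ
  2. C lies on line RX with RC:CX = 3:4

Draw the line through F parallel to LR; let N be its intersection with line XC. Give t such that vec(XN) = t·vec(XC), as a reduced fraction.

t = 21/8

Assign L = (0, 0), Z = (1, 0), F = (0, 1), X = (1, -3) — the answer is frame-independent, so this choice is without loss of generality.
1. R is the centroid of triangle FXZ ⇒ R = (2/3, -2/3)
2. C lies on line RX with RC:CX = 3:4 ⇒ C = (17/21, -5/3)
through F parallel to LR: direction (2/3, -2/3); meets XC at N = (1/2, 1/2)
N = X + t·(C−X) with t = 21/8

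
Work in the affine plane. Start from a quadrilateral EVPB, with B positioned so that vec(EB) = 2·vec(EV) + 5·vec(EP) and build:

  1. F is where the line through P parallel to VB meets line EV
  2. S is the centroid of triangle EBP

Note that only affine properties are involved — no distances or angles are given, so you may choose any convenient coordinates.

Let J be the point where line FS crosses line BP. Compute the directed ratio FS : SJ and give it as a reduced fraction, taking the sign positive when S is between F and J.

FS:SJ = 4/5

Choose coordinates E = (0, 0), V = (1, 0), P = (0, 1), B = (2, 5).
1. F is where the line through P parallel to VB meets line EV ⇒ F = (-1/5, 0)
2. S is the centroid of triangle EBP ⇒ S = (2/3, 2)
line FS meets BP at J = (7/4, 9/2)
S = F + t·(J−F) with t = 4/9, so FS:SJ = 4/9:5/9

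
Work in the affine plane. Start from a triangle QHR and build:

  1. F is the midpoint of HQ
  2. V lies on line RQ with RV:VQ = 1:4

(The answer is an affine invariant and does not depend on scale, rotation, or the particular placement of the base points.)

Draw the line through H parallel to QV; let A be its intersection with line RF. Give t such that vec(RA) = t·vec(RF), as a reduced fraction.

Choose coordinates Q = (0, 0), H = (1, 0), R = (0, 1).
1. F is the midpoint of HQ ⇒ F = (1/2, 0)
2. V lies on line RQ with RV:VQ = 1:4 ⇒ V = (0, 4/5)
through H parallel to QV: direction (0, 4/5); meets RF at A = (1, -1)
A = R + t·(F−R) with t = 2

t = 2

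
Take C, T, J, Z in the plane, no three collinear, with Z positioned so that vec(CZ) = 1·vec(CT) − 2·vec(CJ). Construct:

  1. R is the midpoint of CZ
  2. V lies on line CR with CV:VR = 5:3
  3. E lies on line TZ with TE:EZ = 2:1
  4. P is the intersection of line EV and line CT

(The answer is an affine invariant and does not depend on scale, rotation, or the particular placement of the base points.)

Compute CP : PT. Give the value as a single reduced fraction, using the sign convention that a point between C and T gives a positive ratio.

Set C = (0, 0), T = (1, 0), J = (0, 1), Z = (1, -2); any affine frame gives the same invariant.
1. R is the midpoint of CZ ⇒ R = (1/2, -1)
2. V lies on line CR with CV:VR = 5:3 ⇒ V = (5/16, -5/8)
3. E lies on line TZ with TE:EZ = 2:1 ⇒ E = (1, -4/3)
4. P is the intersection of line EV and line CT ⇒ P = (-5/17, 0)
P = C + t·(T−C) with t = -5/17, so CP:PT = t:(1−t) = -5/17:22/17

CP:PT = -5/22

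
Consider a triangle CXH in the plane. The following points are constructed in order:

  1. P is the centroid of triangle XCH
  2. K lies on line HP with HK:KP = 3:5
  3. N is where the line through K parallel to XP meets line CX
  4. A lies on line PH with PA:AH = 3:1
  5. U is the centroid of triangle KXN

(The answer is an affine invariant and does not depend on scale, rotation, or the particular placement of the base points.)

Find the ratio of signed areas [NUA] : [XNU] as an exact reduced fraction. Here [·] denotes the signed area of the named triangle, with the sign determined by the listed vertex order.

[NUA]:[XNU] = -59/45

Choose coordinates C = (0, 0), X = (1, 0), H = (0, 1).
1. P is the centroid of triangle XCH ⇒ P = (1/3, 1/3)
2. K lies on line HP with HK:KP = 3:5 ⇒ K = (1/8, 3/4)
3. N is where the line through K parallel to XP meets line CX ⇒ N = (13/8, 0)
4. A lies on line PH with PA:AH = 3:1 ⇒ A = (1/12, 5/6)
5. U is the centroid of triangle KXN ⇒ U = (11/12, 1/4)
2·[NUA] = -59/288, 2·[XNU] = 5/32
[NUA]:[XNU] = -59/288:5/32 = -59/45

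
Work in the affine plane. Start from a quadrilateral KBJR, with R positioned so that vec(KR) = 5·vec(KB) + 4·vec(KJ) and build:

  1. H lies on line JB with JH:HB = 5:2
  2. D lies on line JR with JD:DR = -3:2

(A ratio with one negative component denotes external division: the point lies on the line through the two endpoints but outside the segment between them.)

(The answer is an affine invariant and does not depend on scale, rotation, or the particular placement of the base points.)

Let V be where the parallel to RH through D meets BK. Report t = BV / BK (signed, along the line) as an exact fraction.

t = -32/13

Assign K = (0, 0), B = (1, 0), J = (0, 1), R = (5, 4) — the answer is frame-independent, so this choice is without loss of generality.
1. H lies on line JB with JH:HB = 5:2 ⇒ H = (5/7, 2/7)
2. D lies on line JR with JD:DR = -3:2 ⇒ D = (15, 10)
through D parallel to RH: direction (-30/7, -26/7); meets BK at V = (45/13, 0)
V = B + t·(K−B) with t = -32/13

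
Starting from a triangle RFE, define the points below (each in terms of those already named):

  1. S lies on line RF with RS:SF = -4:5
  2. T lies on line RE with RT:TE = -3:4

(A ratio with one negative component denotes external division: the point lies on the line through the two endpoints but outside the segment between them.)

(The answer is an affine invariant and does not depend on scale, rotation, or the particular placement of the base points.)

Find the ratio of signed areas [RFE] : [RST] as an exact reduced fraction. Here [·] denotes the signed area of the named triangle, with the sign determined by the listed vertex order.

Set R = (0, 0), F = (1, 0), E = (0, 1); any affine frame gives the same invariant.
1. S lies on line RF with RS:SF = -4:5 ⇒ S = (-4, 0)
2. T lies on line RE with RT:TE = -3:4 ⇒ T = (0, -3)
2·[RFE] = 1, 2·[RST] = 12
[RFE]:[RST] = 1:12 = 1/12

[RFE]:[RST] = 1/12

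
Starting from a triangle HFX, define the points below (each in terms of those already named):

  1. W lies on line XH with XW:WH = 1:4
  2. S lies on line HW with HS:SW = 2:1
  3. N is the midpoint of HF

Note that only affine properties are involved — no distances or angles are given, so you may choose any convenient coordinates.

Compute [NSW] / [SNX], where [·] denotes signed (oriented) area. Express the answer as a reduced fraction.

[NSW]:[SNX] = -4/7

Choose coordinates H = (0, 0), F = (1, 0), X = (0, 1).
1. W lies on line XH with XW:WH = 1:4 ⇒ W = (0, 4/5)
2. S lies on line HW with HS:SW = 2:1 ⇒ S = (0, 8/15)
3. N is the midpoint of HF ⇒ N = (1/2, 0)
2·[NSW] = -2/15, 2·[SNX] = 7/30
[NSW]:[SNX] = -2/15:7/30 = -4/7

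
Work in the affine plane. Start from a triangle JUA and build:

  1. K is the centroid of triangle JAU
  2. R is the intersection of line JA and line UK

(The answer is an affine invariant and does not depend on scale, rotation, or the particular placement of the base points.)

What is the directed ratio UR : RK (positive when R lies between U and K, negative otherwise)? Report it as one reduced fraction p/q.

Set J = (0, 0), U = (1, 0), A = (0, 1); any affine frame gives the same invariant.
1. K is the centroid of triangle JAU ⇒ K = (1/3, 1/3)
2. R is the intersection of line JA and line UK ⇒ R = (0, 1/2)
R = U + t·(K−U) with t = 3/2, so UR:RK = t:(1−t) = 3/2:-1/2

UR:RK = -3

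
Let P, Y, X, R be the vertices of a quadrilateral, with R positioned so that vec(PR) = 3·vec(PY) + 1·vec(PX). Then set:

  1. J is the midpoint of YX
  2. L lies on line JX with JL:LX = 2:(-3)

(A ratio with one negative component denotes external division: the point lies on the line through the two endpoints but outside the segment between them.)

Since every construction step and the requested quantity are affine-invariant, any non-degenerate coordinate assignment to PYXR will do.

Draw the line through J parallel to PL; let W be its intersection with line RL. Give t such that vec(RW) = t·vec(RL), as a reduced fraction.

Choose coordinates P = (0, 0), Y = (1, 0), X = (0, 1), R = (3, 1).
1. J is the midpoint of YX ⇒ J = (1/2, 1/2)
2. L lies on line JX with JL:LX = 2:(-3) ⇒ L = (3/2, -1/2)
through J parallel to PL: direction (3/2, -1/2); meets RL at W = (2, 0)
W = R + t·(L−R) with t = 2/3

t = 2/3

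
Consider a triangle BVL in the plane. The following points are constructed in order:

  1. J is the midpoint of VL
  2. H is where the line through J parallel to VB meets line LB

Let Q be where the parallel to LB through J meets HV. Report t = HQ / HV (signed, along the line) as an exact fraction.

Assign B = (0, 0), V = (1, 0), L = (0, 1) — the answer is frame-independent, so this choice is without loss of generality.
1. J is the midpoint of VL ⇒ J = (1/2, 1/2)
2. H is where the line through J parallel to VB meets line LB ⇒ H = (0, 1/2)
through J parallel to LB: direction (0, -1); meets HV at Q = (1/2, 1/4)
Q = H + t·(V−H) with t = 1/2

t = 1/2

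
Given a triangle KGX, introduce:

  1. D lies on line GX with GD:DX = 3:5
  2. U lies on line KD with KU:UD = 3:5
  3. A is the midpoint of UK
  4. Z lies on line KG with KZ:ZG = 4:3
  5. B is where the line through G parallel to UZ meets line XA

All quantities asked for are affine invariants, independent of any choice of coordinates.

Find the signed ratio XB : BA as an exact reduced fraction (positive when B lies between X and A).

XB:BA = 88/45

Set K = (0, 0), G = (1, 0), X = (0, 1); any affine frame gives the same invariant.
1. D lies on line GX with GD:DX = 3:5 ⇒ D = (5/8, 3/8)
2. U lies on line KD with KU:UD = 3:5 ⇒ U = (15/64, 9/64)
3. A is the midpoint of UK ⇒ A = (15/128, 9/128)
4. Z lies on line KG with KZ:ZG = 4:3 ⇒ Z = (4/7, 0)
5. B is where the line through G parallel to UZ meets line XA ⇒ B = (165/2128, 117/304)
B = X + t·(A−X) with t = 88/133, so XB:BA = t:(1−t) = 88/133:45/133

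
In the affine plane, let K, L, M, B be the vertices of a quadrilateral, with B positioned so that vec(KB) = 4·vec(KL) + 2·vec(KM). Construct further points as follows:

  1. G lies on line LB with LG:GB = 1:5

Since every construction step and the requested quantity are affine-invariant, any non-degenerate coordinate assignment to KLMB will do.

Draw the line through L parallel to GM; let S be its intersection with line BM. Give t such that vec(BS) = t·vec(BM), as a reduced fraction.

Set K = (0, 0), L = (1, 0), M = (0, 1), B = (4, 2); any affine frame gives the same invariant.
1. G lies on line LB with LG:GB = 1:5 ⇒ G = (3/2, 1/3)
through L parallel to GM: direction (-3/2, 2/3); meets BM at S = (-4/5, 4/5)
S = B + t·(M−B) with t = 6/5

t = 6/5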